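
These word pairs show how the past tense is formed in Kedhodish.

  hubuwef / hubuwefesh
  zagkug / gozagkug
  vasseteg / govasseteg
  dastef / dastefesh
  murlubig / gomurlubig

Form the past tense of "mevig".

gomevig

"mevig" ends in -g. The stems ending in -g (vasseteg → govasseteg, zagkug → gozagkug, murlubig → gomurlubig) add the prefix go-.
The other pattern: stems ending in -f add -esh.
So mevig → gomevig.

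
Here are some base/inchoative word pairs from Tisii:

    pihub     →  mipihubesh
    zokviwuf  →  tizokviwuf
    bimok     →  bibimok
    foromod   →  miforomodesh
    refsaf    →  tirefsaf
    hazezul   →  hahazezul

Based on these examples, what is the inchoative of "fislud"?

"fislud" ends in -d. The one such stem in the data (foromod → miforomodesh) adds mi- … -esh around the stem, so the same rule applies.
So fislud → mifisludesh.

mifisludesh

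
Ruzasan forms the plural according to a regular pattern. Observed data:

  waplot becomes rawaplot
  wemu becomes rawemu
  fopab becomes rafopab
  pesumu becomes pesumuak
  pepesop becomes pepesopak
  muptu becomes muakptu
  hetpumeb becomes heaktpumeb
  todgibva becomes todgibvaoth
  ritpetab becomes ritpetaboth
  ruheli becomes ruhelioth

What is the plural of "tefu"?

wemu and pesumu both end in -u yet inflect differently (rawemu, pesumuak), so the final letter is not what conditions the rule; the first letter is.
"tefu" begins with t-. The one such stem in the data (todgibva → todgibvaoth) adds -oth, so the same rule applies.
So tefu → tefuoth.

tefuoth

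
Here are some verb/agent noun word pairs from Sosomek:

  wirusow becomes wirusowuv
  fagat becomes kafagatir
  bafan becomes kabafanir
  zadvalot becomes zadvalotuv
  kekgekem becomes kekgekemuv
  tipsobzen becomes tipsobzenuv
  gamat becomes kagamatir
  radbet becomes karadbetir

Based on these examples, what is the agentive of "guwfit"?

"guwfit" has 2 vowels. The stems with 2 vowels (fagat → kafagatir, radbet → karadbetir, gamat → kagamatir) add ka- … -ir around the stem.
So guwfit → kaguwfitir.

kaguwfitir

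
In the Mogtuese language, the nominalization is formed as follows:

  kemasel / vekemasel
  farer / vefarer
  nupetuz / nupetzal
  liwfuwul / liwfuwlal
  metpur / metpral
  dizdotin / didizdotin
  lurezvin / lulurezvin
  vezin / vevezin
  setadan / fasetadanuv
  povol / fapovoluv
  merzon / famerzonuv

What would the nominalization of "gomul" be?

gomlal

"gomul" has last vowel 'u'. The stems whose last vowel is 'u' (nupetuz → nupetzal, liwfuwul → liwfuwlal, metpur → metpral) delete the last vowel and add -al.
So gomul → gomlal.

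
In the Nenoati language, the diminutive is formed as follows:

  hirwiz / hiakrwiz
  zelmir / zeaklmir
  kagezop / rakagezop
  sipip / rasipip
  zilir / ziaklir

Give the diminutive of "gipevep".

ragipevep

sipip and hirwiz both have last vowel 'i' yet inflect differently (rasipip, hiakrwiz), so the last vowel is not what conditions the rule; the final letter is.
"gipevep" ends in -p. The stems ending in -p (kagezop → rakagezop, sipip → rasipip) add the prefix ra-.
The other pattern: stems ending in -r or -z insert -ak- after the first vowel.
So gipevep → ragipevep.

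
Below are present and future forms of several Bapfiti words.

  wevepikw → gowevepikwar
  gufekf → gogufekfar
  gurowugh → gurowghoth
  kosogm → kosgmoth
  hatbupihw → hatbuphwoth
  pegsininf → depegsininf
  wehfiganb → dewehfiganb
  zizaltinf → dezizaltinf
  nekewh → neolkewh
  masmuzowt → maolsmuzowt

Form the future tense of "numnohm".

numnhmoth

wevepikw and hatbupihw both end in -w yet inflect differently (gowevepikwar, hatbuphwoth), so the final letter is not what conditions the rule; the second-to-last letter is.
"numnohm" has second-to-last letter 'h'. The one such stem in the data (hatbupihw → hatbuphwoth) deletes the last vowel and adds -oth (as do gurowugh, kosogm), so the same rule applies.
So numnohm → numnhmoth.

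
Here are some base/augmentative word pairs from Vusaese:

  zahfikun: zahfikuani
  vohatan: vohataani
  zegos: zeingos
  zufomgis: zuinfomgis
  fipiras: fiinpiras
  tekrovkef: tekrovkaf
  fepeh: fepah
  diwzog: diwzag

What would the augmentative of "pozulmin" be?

"pozulmin" ends in -n. The stems ending in -n (zahfikun → zahfikuani, vohatan → vohataani) drop the final letter and add -ani.
The other patterns: stems ending in -s insert -in- after the first vowel; stems ending in -f, -g or -h change the last vowel to 'a'.
So pozulmin → pozulmiani.

pozulmiani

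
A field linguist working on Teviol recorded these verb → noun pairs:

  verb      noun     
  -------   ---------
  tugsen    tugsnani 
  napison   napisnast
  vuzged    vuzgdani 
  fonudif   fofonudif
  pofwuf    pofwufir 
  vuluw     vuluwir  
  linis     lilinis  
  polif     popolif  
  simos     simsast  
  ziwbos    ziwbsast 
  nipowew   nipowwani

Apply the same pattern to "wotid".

vuluw and nipowew both end in -w yet inflect differently (vuluwir, nipowwani), so the final letter is not what conditions the rule; the last vowel is.
"wotid" has last vowel 'i'. The stems whose last vowel is 'i' (polif → popolif, linis → lilinis, fonudif → fofonudif) repeat the first consonant+vowel as a prefix.
The other patterns: stems whose last vowel is 'o' delete the last vowel and add -ast; stems whose last vowel is 'u' add -ir; stems whose last vowel is 'e' delete the last vowel and add -ani.
So wotid → wowotid.

wowotid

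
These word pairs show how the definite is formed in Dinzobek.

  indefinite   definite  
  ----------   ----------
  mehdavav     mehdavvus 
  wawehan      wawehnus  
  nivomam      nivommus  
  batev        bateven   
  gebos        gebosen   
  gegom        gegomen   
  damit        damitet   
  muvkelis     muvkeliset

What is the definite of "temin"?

teminet

mehdavav and batev both end in -v yet inflect differently (mehdavvus, bateven), so the final letter is not what conditions the rule; the last vowel is.
"temin" has last vowel 'i'. The stems whose last vowel is 'i' (damit → damitet, muvkelis → muvkeliset) add -et.
So temin → teminet.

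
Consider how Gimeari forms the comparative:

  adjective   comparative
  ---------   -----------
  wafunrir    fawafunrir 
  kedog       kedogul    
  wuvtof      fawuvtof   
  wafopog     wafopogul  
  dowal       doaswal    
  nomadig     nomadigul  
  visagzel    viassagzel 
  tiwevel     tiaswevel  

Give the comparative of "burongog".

burongogul

"burongog" ends in -g. The stems ending in -g (kedog → kedogul, nomadig → nomadigul, wafopog → wafopogul) add -ul.
So burongog → burongogul.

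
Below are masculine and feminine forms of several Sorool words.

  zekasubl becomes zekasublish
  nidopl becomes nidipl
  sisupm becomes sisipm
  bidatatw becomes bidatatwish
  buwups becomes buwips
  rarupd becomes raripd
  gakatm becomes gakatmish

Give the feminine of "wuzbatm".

sisupm and gakatm both end in -m yet inflect differently (sisipm, gakatmish), so the final letter is not what conditions the rule; the second-to-last letter is.
"wuzbatm" has second-to-last letter 't'. The stems whose second-to-last letter is 't' (gakatm → gakatmish, bidatatw → bidatatwish) add -ish.
So wuzbatm → wuzbatmish.

wuzbatmish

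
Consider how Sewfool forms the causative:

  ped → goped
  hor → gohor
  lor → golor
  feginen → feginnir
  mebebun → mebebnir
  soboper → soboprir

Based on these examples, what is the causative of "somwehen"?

hor and soboper both end in -r yet inflect differently (gohor, soboprir), so the final letter is not what conditions the rule; the number of vowels is.
"somwehen" has 3 vowels. The stems with 3 vowels (feginen → feginnir, mebebun → mebebnir, soboper → soboprir) delete the last vowel and add -ir.
So somwehen → somwehnir.

somwehnir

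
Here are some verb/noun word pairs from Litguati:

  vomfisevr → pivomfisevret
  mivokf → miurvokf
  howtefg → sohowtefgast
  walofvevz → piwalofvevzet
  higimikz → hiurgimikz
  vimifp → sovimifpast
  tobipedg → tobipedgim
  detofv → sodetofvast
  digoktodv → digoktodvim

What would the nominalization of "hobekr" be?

tobipedg and howtefg both end in -g yet inflect differently (tobipedgim, sohowtefgast), so the final letter is not what conditions the rule; the second-to-last letter is.
"hobekr" has second-to-last letter 'k'. The stems whose second-to-last letter is 'k' (higimikz → hiurgimikz, mivokf → miurvokf) insert -ur- after the first vowel.
The other patterns: stems whose second-to-last letter is 'd' add -im; stems whose second-to-last letter is 'f' add so- … -ast around the stem; stems whose second-to-last letter is 'v' add pi- … -et around the stem.
So hobekr → hourbekr.

hourbekr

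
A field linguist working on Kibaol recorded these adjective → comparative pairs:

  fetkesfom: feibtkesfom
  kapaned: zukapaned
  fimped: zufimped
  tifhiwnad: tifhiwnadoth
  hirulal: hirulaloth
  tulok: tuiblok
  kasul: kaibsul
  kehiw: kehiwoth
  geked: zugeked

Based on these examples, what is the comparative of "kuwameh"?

kasul and hirulal both end in -l yet inflect differently (kaibsul, hirulaloth), so the final letter is not what conditions the rule; the last vowel is.
"kuwameh" has last vowel 'e'. The stems whose last vowel is 'e' (geked → zugeked, fimped → zufimped, kapaned → zukapaned) add the prefix zu-.
So kuwameh → zukuwameh.

zukuwameh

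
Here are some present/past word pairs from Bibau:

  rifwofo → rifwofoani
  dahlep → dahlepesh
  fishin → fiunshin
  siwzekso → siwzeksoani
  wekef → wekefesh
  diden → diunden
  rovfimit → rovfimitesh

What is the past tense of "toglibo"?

togliboani

diden and wekef both have last vowel 'e' yet inflect differently (diunden, wekefesh), so the last vowel is not what conditions the rule; the final letter is.
"toglibo" ends in -o. The stems ending in -o (rifwofo → rifwofoani, siwzekso → siwzeksoani) add -ani.
The other patterns: stems ending in -n insert -un- after the first vowel; stems ending in -f, -p or -t add -esh.
So toglibo → togliboani.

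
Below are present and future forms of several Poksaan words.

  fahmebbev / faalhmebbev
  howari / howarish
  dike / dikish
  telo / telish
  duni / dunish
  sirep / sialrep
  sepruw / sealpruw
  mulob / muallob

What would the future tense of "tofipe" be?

"tofipe" ends in a vowel. The stems ending in a vowel (telo → telish, howari → howarish, duni → dunish) drop the final letter and add -ish.
The other pattern: stems ending in a consonant insert -al- after the first vowel.
So tofipe → tofipish.

tofipish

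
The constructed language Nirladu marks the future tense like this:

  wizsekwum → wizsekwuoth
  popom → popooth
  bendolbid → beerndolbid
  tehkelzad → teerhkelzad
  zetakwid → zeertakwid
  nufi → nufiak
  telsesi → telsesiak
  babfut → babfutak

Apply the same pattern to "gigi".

gigiak

bendolbid and nufi both have last vowel 'i' yet inflect differently (beerndolbid, nufiak), so the last vowel is not what conditions the rule; the final letter is.
"gigi" ends in -i. The stems ending in -i (nufi → nufiak, telsesi → telsesiak) add -ak.
The other patterns: stems ending in -m drop the final letter and add -oth; stems ending in -d insert -er- after the first vowel.
So gigi → gigiak.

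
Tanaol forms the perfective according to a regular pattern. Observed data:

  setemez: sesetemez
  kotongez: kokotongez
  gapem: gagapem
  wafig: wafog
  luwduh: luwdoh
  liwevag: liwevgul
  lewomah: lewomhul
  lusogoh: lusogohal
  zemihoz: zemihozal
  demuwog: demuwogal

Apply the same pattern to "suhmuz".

suhmoz

"suhmuz" has last vowel 'u'. The one such stem in the data (luwduh → luwdoh) changes the last vowel to 'o' (as does wafig), so the same rule applies.
So suhmuz → suhmoz.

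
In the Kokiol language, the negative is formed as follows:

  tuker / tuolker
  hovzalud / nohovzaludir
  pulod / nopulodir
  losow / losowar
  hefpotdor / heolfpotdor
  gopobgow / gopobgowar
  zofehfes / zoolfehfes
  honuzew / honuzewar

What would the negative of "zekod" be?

pulod and gopobgow both have last vowel 'o' yet inflect differently (nopulodir, gopobgowar), so the last vowel is not what conditions the rule; the final letter is.
"zekod" ends in -d. The stems ending in -d (pulod → nopulodir, hovzalud → nohovzaludir) add no- … -ir around the stem.
The other patterns: stems ending in -w add -ar; stems ending in -r or -s insert -ol- after the first vowel.
So zekod → nozekodir.

nozekodir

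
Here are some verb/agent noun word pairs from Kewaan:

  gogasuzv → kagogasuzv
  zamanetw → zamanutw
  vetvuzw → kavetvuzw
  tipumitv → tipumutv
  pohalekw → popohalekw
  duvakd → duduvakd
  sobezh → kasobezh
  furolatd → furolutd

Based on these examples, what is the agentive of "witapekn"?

tipumitv and gogasuzv both end in -v yet inflect differently (tipumutv, kagogasuzv), so the final letter is not what conditions the rule; the second-to-last letter is.
"witapekn" has second-to-last letter 'k'. The stems whose second-to-last letter is 'k' (duvakd → duduvakd, pohalekw → popohalekw) repeat the first consonant+vowel as a prefix.
So witapekn → wiwitapekn.

wiwitapekn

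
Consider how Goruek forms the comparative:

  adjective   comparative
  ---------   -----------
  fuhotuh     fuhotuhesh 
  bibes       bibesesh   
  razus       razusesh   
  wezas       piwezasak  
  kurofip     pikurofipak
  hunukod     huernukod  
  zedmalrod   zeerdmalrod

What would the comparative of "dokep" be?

dokepesh

bibes and wezas both end in -s yet inflect differently (bibesesh, piwezasak), so the final letter is not what conditions the rule; the last vowel is.
"dokep" has last vowel 'e'. The one such stem in the data (bibes → bibesesh) adds -esh, so the same rule applies.
The other patterns: stems whose last vowel is 'a' or 'i' add pi- … -ak around the stem; stems whose last vowel is 'o' insert -er- after the first vowel.
So dokep → dokepesh.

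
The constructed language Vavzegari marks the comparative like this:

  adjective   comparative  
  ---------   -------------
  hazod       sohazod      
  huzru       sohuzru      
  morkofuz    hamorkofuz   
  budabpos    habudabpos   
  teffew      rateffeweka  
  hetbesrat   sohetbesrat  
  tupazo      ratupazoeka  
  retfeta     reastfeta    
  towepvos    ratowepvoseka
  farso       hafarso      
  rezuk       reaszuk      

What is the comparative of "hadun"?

sohadun

tupazo and farso both end in -o yet inflect differently (ratupazoeka, hafarso), so the final letter is not what conditions the rule; the first letter is.
"hadun" begins with h-. The stems beginning with h- (hetbesrat → sohetbesrat, huzru → sohuzru, hazod → sohazod) add the prefix so-.
So hadun → sohadun.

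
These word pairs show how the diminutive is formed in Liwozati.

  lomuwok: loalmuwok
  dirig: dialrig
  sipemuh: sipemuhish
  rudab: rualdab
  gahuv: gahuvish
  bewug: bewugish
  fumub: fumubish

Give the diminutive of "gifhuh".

bewug and dirig both end in -g yet inflect differently (bewugish, dialrig), so the final letter is not what conditions the rule; the last vowel is.
"gifhuh" has last vowel 'u'. The stems whose last vowel is 'u' (fumub → fumubish, sipemuh → sipemuhish, bewug → bewugish) add -ish.
So gifhuh → gifhuhish.

gifhuhish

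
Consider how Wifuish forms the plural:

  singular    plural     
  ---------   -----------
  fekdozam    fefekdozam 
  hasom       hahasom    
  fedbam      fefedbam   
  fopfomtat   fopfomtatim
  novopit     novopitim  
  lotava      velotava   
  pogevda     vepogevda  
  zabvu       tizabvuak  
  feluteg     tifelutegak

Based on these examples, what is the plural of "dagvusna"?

vedagvusna

fekdozam and fopfomtat both have last vowel 'a' yet inflect differently (fefekdozam, fopfomtatim), so the last vowel is not what conditions the rule; the final letter is.
"dagvusna" ends in -a. The stems ending in -a (lotava → velotava, pogevda → vepogevda) add the prefix ve-.
The other patterns: stems ending in -m repeat the first consonant+vowel as a prefix; stems ending in -t add -im; stems ending in -g or -u add ti- … -ak around the stem.
So dagvusna → vedagvusna.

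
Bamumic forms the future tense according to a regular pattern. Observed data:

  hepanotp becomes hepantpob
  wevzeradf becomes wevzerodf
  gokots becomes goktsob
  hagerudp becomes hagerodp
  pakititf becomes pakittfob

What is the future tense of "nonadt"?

nonodt

hepanotp and hagerudp both end in -p yet inflect differently (hepantpob, hagerodp), so the final letter is not what conditions the rule; the second-to-last letter is.
"nonadt" has second-to-last letter 'd'. The stems whose second-to-last letter is 'd' (hagerudp → hagerodp, wevzeradf → wevzerodf) change the last vowel to 'o'.
The other pattern: stems whose second-to-last letter is 't' delete the last vowel and add -ob.
So nonadt → nonodt.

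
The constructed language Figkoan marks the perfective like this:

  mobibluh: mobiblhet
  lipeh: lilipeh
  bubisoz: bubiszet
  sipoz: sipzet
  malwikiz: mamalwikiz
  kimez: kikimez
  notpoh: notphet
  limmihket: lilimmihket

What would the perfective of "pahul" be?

pahlet

sipoz and kimez both end in -z yet inflect differently (sipzet, kikimez), so the final letter is not what conditions the rule; the last vowel is.
"pahul" has last vowel 'u'. The one such stem in the data (mobibluh → mobiblhet) deletes the last vowel and adds -et (as do sipoz, notpoh), so the same rule applies.
The other pattern: stems whose last vowel is 'e' or 'i' repeat the first consonant+vowel as a prefix.
So pahul → pahlet.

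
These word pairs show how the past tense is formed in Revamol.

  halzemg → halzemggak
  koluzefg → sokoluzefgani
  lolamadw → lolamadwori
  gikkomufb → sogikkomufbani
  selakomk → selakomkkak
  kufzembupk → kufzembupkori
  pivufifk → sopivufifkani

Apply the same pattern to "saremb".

sarembbak

"saremb" has second-to-last letter 'm'. The stems whose second-to-last letter is 'm' (selakomk → selakomkkak, halzemg → halzemggak) double the final consonant and add -ak.
The other patterns: stems whose second-to-last letter is 'f' add so- … -ani around the stem; stems whose second-to-last letter is 'd' or 'p' add -ori.
So saremb → sarembbak.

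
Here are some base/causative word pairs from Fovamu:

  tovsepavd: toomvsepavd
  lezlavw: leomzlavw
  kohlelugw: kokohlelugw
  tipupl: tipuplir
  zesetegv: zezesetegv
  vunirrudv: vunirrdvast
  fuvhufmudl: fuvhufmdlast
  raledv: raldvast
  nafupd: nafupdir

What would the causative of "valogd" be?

vavalogd

zesetegv and raledv both end in -v yet inflect differently (zezesetegv, raldvast), so the final letter is not what conditions the rule; the second-to-last letter is.
"valogd" has second-to-last letter 'g'. The stems whose second-to-last letter is 'g' (zesetegv → zezesetegv, kohlelugw → kokohlelugw) repeat the first consonant+vowel as a prefix.
So valogd → vavalogd.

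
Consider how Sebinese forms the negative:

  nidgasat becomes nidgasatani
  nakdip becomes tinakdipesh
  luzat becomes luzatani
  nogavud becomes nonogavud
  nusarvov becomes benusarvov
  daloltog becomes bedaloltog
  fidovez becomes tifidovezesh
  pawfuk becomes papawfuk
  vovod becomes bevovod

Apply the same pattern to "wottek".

nogavud and vovod both end in -d yet inflect differently (nonogavud, bevovod), so the final letter is not what conditions the rule; the last vowel is.
"wottek" has last vowel 'e'. The one such stem in the data (fidovez → tifidovezesh) adds ti- … -esh around the stem, so the same rule applies.
So wottek → tiwottekesh.

tiwottekesh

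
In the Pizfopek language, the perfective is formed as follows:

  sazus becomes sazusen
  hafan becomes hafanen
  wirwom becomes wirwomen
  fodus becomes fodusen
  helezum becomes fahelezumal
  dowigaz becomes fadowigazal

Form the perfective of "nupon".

nuponen

wirwom and helezum both end in -m yet inflect differently (wirwomen, fahelezumal), so the final letter is not what conditions the rule; the number of vowels is.
"nupon" has 2 vowels. The stems with 2 vowels (sazus → sazusen, hafan → hafanen, wirwom → wirwomen) add -en.
So nupon → nuponen.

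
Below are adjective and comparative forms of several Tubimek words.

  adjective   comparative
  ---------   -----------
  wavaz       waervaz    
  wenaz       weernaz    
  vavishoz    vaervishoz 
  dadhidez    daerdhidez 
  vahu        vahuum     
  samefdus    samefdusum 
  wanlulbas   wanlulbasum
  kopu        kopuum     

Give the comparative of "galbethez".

gaerlbethez

wavaz and wanlulbas both have last vowel 'a' yet inflect differently (waervaz, wanlulbasum), so the last vowel is not what conditions the rule; the final letter is.
"galbethez" ends in -z. The stems ending in -z (wavaz → waervaz, wenaz → weernaz, vavishoz → vaervishoz) insert -er- after the first vowel.
The other pattern: stems ending in -s or -u add -um.
So galbethez → gaerlbethez.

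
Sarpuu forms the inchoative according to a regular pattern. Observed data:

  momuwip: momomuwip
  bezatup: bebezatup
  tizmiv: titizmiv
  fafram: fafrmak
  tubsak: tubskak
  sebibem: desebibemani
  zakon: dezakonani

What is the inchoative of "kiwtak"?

kiwtkak

fafram and sebibem both end in -m yet inflect differently (fafrmak, desebibemani), so the final letter is not what conditions the rule; the last vowel is.
"kiwtak" has last vowel 'a'. The stems whose last vowel is 'a' (fafram → fafrmak, tubsak → tubskak) delete the last vowel and add -ak.
So kiwtak → kiwtkak.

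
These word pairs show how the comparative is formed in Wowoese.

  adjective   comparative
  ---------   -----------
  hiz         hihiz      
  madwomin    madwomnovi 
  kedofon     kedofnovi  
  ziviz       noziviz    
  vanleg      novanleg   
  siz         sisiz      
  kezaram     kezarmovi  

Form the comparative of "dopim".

"dopim" has 2 vowels. The stems with 2 vowels (ziviz → noziviz, vanleg → novanleg) add the prefix no-.
The other patterns: stems with 1 vowel repeat the first consonant+vowel as a prefix; stems with 3 vowels delete the last vowel and add -ovi.
So dopim → nodopim.

nodopim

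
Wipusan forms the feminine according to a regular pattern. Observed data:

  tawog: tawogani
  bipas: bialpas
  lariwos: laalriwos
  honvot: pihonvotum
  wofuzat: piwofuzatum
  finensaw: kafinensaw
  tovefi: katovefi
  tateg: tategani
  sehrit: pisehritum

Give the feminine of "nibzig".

"nibzig" ends in -g. The stems ending in -g (tateg → tategani, tawog → tawogani) add -ani.
So nibzig → nibzigani.

nibzigani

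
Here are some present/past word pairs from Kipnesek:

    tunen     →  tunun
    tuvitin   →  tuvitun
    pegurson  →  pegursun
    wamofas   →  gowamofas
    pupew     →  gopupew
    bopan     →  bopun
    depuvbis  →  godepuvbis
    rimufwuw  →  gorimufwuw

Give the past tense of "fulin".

tuvitin and depuvbis both have last vowel 'i' yet inflect differently (tuvitun, godepuvbis), so the last vowel is not what conditions the rule; the final letter is.
"fulin" ends in -n. The stems ending in -n (bopan → bopun, pegurson → pegursun, tunen → tunun) change the last vowel to 'u'.
So fulin → fulun.

fulun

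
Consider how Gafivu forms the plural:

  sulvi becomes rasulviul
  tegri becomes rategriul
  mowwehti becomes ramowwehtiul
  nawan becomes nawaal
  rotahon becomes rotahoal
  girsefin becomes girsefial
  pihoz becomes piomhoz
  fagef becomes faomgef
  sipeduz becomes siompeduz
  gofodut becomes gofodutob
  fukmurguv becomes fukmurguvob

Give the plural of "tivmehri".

rativmehriul

"tivmehri" ends in -i. The stems ending in -i (sulvi → rasulviul, tegri → rategriul, mowwehti → ramowwehtiul) add ra- … -ul around the stem.
The other patterns: stems ending in -n drop the final letter and add -al; stems ending in -f or -z insert -om- after the first vowel; stems ending in -t or -v add -ob.
So tivmehri → rativmehriul.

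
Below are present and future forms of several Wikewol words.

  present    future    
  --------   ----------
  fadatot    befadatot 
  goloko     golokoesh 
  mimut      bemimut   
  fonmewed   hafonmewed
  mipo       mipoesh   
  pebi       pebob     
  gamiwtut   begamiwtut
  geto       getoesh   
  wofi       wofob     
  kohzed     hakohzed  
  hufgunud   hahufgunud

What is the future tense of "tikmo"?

geto and fadatot both have last vowel 'o' yet inflect differently (getoesh, befadatot), so the last vowel is not what conditions the rule; the final letter is.
"tikmo" ends in -o. The stems ending in -o (geto → getoesh, mipo → mipoesh, goloko → golokoesh) add -esh.
The other patterns: stems ending in -i drop the final letter and add -ob; stems ending in -d add the prefix ha-; stems ending in -t add the prefix be-.
So tikmo → tikmoesh.

tikmoesh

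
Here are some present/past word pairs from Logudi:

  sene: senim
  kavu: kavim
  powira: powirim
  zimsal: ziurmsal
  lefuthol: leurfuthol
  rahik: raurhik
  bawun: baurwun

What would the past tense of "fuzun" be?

fuurzun

powira and zimsal both have last vowel 'a' yet inflect differently (powirim, ziurmsal), so the last vowel is not what conditions the rule; whether the stem ends in a vowel or a consonant is.
"fuzun" ends in a consonant. The stems ending in a consonant (zimsal → ziurmsal, lefuthol → leurfuthol, rahik → raurhik) insert -ur- after the first vowel.
The other pattern: stems ending in a vowel drop the final letter and add -im.
So fuzun → fuurzun.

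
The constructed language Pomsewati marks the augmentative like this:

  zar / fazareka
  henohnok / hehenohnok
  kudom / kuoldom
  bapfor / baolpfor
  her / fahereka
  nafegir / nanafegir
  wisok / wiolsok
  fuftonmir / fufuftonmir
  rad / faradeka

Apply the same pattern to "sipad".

"sipad" has 2 vowels. The stems with 2 vowels (wisok → wiolsok, bapfor → baolpfor, kudom → kuoldom) insert -ol- after the first vowel.
The other patterns: stems with 1 vowel add fa- … -eka around the stem; stems with 3 vowels repeat the first consonant+vowel as a prefix.
So sipad → siolpad.

siolpad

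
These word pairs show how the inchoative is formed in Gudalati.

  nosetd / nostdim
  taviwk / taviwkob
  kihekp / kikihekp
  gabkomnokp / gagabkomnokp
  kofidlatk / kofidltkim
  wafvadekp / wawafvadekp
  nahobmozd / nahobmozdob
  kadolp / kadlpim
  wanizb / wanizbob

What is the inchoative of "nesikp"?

kihekp and kadolp both end in -p yet inflect differently (kikihekp, kadlpim), so the final letter is not what conditions the rule; the second-to-last letter is.
"nesikp" has second-to-last letter 'k'. The stems whose second-to-last letter is 'k' (kihekp → kikihekp, gabkomnokp → gagabkomnokp, wafvadekp → wawafvadekp) repeat the first consonant+vowel as a prefix.
The other patterns: stems whose second-to-last letter is 'l' or 't' delete the last vowel and add -im; stems whose second-to-last letter is 'w' or 'z' add -ob.
So nesikp → nenesikp.

nenesikp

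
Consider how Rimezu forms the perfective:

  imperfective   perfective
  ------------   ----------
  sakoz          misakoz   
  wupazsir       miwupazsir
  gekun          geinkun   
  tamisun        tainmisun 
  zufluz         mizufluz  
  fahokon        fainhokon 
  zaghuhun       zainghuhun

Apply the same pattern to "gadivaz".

migadivaz

gekun and zufluz both have last vowel 'u' yet inflect differently (geinkun, mizufluz), so the last vowel is not what conditions the rule; the final letter is.
"gadivaz" ends in -z. The stems ending in -z (zufluz → mizufluz, sakoz → misakoz) add the prefix mi-.
The other pattern: stems ending in -n insert -in- after the first vowel.
So gadivaz → migadivaz.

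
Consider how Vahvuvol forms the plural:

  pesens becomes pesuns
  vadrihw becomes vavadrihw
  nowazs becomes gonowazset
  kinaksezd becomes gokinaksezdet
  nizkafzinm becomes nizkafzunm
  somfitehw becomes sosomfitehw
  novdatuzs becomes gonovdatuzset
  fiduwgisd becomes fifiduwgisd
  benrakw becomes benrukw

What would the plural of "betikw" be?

betukw

"betikw" has second-to-last letter 'k'. The one such stem in the data (benrakw → benrukw) changes the last vowel to 'u' (as do pesens, nizkafzinm), so the same rule applies.
The other patterns: stems whose second-to-last letter is 'h' or 's' repeat the first consonant+vowel as a prefix; stems whose second-to-last letter is 'z' add go- … -et around the stem.
So betikw → betukw.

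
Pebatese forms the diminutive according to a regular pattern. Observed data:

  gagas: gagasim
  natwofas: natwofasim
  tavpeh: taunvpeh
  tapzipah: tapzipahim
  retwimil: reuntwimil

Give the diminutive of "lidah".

lidahim

"lidah" has last vowel 'a'. The stems whose last vowel is 'a' (tapzipah → tapzipahim, natwofas → natwofasim, gagas → gagasim) add -im.
So lidah → lidahim.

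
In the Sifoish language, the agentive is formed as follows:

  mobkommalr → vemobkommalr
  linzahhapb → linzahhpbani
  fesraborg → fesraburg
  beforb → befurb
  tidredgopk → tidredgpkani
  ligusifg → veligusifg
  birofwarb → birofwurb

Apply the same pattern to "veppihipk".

birofwarb and linzahhapb both end in -b yet inflect differently (birofwurb, linzahhpbani), so the final letter is not what conditions the rule; the second-to-last letter is.
"veppihipk" has second-to-last letter 'p'. The stems whose second-to-last letter is 'p' (tidredgopk → tidredgpkani, linzahhapb → linzahhpbani) delete the last vowel and add -ani.
So veppihipk → veppihpkani.

veppihpkani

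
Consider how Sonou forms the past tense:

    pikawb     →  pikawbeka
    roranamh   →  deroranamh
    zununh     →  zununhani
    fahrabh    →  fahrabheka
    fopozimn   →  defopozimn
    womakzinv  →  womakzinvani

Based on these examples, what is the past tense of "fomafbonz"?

fomafbonzani

zununh and roranamh both end in -h yet inflect differently (zununhani, deroranamh), so the final letter is not what conditions the rule; the second-to-last letter is.
"fomafbonz" has second-to-last letter 'n'. The stems whose second-to-last letter is 'n' (womakzinv → womakzinvani, zununh → zununhani) add -ani.
So fomafbonz → fomafbonzani.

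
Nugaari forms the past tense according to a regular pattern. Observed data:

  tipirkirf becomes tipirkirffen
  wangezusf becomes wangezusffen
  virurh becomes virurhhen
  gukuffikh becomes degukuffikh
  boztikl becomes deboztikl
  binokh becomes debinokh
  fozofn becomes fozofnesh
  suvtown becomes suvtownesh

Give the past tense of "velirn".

velirnnen

"velirn" has second-to-last letter 'r'. The stems whose second-to-last letter is 'r' (tipirkirf → tipirkirffen, virurh → virurhhen) double the final consonant and add -en.
The other patterns: stems whose second-to-last letter is 'k' add the prefix de-; stems whose second-to-last letter is 'f' or 'w' add -esh.
So velirn → velirnnen.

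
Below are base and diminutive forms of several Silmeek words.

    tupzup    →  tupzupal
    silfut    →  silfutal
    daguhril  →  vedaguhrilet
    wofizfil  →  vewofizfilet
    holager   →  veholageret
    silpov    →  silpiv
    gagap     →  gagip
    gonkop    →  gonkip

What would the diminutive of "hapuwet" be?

"hapuwet" has last vowel 'e'. The one such stem in the data (holager → veholageret) adds ve- … -et around the stem, so the same rule applies.
The other patterns: stems whose last vowel is 'u' add -al; stems whose last vowel is 'a' or 'o' change the last vowel to 'i'.
So hapuwet → vehapuwetet.

vehapuwetet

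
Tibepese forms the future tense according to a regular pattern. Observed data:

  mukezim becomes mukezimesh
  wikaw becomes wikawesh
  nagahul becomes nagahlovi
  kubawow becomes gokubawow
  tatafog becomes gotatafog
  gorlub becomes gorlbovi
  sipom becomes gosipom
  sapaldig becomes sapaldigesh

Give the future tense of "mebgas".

mebgasesh

sipom and mukezim both end in -m yet inflect differently (gosipom, mukezimesh), so the final letter is not what conditions the rule; the last vowel is.
"mebgas" has last vowel 'a'. The one such stem in the data (wikaw → wikawesh) adds -esh, so the same rule applies.
The other patterns: stems whose last vowel is 'u' delete the last vowel and add -ovi; stems whose last vowel is 'o' add the prefix go-.
So mebgas → mebgasesh.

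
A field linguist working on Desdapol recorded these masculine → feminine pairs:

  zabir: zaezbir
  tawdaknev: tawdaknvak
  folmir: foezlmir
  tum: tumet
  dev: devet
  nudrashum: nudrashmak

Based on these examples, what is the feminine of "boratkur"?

dev and tawdaknev both end in -v yet inflect differently (devet, tawdaknvak), so the final letter is not what conditions the rule; the number of vowels is.
"boratkur" has 3 vowels. The stems with 3 vowels (tawdaknev → tawdaknvak, nudrashum → nudrashmak) delete the last vowel and add -ak.
The other patterns: stems with 1 vowel add -et; stems with 2 vowels insert -ez- after the first vowel.
So boratkur → boratkrak.

boratkrak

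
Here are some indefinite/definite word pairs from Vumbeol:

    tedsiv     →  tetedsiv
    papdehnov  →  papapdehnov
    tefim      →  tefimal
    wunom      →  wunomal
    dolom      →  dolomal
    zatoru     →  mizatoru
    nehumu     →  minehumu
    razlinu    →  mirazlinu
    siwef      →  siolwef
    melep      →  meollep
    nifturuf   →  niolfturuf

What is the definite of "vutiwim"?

tedsiv and tefim both have last vowel 'i' yet inflect differently (tetedsiv, tefimal), so the last vowel is not what conditions the rule; the final letter is.
"vutiwim" ends in -m. The stems ending in -m (tefim → tefimal, wunom → wunomal, dolom → dolomal) add -al.
The other patterns: stems ending in -v repeat the first consonant+vowel as a prefix; stems ending in -u add the prefix mi-; stems ending in -f or -p insert -ol- after the first vowel.
So vutiwim → vutiwimal.

vutiwimal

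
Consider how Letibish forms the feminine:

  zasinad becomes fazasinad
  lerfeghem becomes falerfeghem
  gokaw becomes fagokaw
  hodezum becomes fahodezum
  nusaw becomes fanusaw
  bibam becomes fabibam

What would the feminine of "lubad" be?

Every pair shown (zasinad → fazasinad, lerfeghem → falerfeghem, gokaw → fagokaw, …) follows the same rule: add the prefix fa-.
So lubad → falubad.

falubad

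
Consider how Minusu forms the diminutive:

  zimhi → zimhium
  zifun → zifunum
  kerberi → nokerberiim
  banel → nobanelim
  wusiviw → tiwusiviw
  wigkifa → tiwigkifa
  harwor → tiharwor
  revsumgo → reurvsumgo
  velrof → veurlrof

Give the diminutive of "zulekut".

zulekutum

"zulekut" begins with z-. The stems beginning with z- (zimhi → zimhium, zifun → zifunum) add -um.
The other patterns: stems beginning with b- or k- add no- … -im around the stem; stems beginning with h- or w- add the prefix ti-; stems beginning with r- or v- insert -ur- after the first vowel.
So zulekut → zulekutum.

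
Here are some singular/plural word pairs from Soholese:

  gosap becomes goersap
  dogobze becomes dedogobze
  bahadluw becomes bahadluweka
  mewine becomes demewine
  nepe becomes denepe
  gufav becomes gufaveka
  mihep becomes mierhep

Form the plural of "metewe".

demetewe

"metewe" ends in -e. The stems ending in -e (dogobze → dedogobze, mewine → demewine, nepe → denepe) add the prefix de-.
So metewe → demetewe.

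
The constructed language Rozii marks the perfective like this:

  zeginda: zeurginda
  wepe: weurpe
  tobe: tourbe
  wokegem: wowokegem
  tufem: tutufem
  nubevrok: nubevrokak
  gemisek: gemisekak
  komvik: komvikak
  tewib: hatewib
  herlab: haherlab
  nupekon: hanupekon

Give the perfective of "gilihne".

wepe and wokegem both have last vowel 'e' yet inflect differently (weurpe, wowokegem), so the last vowel is not what conditions the rule; the final letter is.
"gilihne" ends in -e. The stems ending in -e (wepe → weurpe, tobe → tourbe) insert -ur- after the first vowel.
So gilihne → giurlihne.

giurlihne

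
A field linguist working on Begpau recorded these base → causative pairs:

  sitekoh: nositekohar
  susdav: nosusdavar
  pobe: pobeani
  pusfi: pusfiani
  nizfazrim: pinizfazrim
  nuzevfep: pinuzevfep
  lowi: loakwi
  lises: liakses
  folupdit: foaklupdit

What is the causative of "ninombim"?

pininombim

pusfi and lowi both end in -i yet inflect differently (pusfiani, loakwi), so the final letter is not what conditions the rule; the first letter is.
"ninombim" begins with n-. The stems beginning with n- (nizfazrim → pinizfazrim, nuzevfep → pinuzevfep) add the prefix pi-.
The other patterns: stems beginning with s- add no- … -ar around the stem; stems beginning with p- add -ani; stems beginning with f- or l- insert -ak- after the first vowel.
So ninombim → pininombim.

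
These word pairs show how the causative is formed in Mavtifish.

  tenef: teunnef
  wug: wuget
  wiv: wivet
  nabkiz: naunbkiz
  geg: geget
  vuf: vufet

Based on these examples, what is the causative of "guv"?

guvet

vuf and tenef both end in -f yet inflect differently (vufet, teunnef), so the final letter is not what conditions the rule; the number of vowels is.
"guv" has 1 vowel. The stems with 1 vowel (wiv → wivet, wug → wuget, geg → geget) add -et.
The other pattern: stems with 2 vowels insert -un- after the first vowel.
So guv → guvet.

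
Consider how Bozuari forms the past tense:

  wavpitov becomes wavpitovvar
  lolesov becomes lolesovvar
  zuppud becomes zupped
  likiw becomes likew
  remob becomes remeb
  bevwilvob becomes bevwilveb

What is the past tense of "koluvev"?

koluvevvar

"koluvev" ends in -v. The stems ending in -v (wavpitov → wavpitovvar, lolesov → lolesovvar) double the final consonant and add -ar.
So koluvev → koluvevvar.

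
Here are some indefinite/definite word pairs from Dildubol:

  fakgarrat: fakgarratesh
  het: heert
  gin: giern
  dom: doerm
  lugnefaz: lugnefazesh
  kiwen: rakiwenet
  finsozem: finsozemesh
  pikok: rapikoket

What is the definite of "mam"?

maerm

gin and kiwen both end in -n yet inflect differently (giern, rakiwenet), so the final letter is not what conditions the rule; the number of vowels is.
"mam" has 1 vowel. The stems with 1 vowel (gin → giern, dom → doerm, het → heert) insert -er- after the first vowel.
The other patterns: stems with 2 vowels add ra- … -et around the stem; stems with 3 vowels add -esh.
So mam → maerm.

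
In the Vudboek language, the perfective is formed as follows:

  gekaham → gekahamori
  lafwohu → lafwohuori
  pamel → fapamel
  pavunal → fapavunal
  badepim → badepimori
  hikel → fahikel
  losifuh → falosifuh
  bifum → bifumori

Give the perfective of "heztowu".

losifuh and bifum both have last vowel 'u' yet inflect differently (falosifuh, bifumori), so the last vowel is not what conditions the rule; the final letter is.
"heztowu" ends in -u. The one such stem in the data (lafwohu → lafwohuori) adds -ori, so the same rule applies.
So heztowu → heztowuori.

heztowuori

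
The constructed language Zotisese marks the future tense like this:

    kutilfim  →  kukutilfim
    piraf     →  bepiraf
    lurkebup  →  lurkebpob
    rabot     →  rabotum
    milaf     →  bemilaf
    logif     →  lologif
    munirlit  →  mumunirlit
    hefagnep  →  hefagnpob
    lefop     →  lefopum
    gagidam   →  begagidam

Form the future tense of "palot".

lefop and hefagnep both end in -p yet inflect differently (lefopum, hefagnpob), so the final letter is not what conditions the rule; the last vowel is.
"palot" has last vowel 'o'. The stems whose last vowel is 'o' (lefop → lefopum, rabot → rabotum) add -um.
So palot → palotum.

palotum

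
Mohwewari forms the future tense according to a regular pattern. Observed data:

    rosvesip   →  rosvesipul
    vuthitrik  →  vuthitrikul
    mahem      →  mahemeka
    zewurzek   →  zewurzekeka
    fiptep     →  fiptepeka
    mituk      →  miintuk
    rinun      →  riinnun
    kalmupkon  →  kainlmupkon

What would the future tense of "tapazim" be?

tapazimul

vuthitrik and zewurzek both end in -k yet inflect differently (vuthitrikul, zewurzekeka), so the final letter is not what conditions the rule; the last vowel is.
"tapazim" has last vowel 'i'. The stems whose last vowel is 'i' (rosvesip → rosvesipul, vuthitrik → vuthitrikul) add -ul.
So tapazim → tapazimul.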